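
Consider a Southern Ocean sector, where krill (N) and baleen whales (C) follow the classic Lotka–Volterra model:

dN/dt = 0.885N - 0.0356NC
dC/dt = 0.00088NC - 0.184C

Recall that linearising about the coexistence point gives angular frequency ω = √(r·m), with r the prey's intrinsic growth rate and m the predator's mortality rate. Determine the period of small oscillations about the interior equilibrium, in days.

T ≈ 15.6 days

Here r = 0.885 and m = 0.184, so r·m = 0.163.
ω = √0.163 = 0.404 per day, hence T = 2π/ω ≈ 15.6 days.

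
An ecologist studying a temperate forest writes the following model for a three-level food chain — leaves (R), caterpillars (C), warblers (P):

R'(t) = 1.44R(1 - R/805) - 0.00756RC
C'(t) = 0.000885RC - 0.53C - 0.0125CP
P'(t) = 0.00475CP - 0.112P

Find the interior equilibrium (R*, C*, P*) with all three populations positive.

From dP/dt = 0: 0.00475C* = 0.112, so C* = 23.6.
From dR/dt = 0: 1.44(1 - R*/805) = 0.00756·23.6, giving R* = 805·(1 - 0.124) = 705.
From dC/dt = 0: 0.000885·705 - 0.53 = 0.0125P*, so P* = 0.0942/0.0125 = 7.54.

R* ≈ 705, C* ≈ 23.6, P* ≈ 7.54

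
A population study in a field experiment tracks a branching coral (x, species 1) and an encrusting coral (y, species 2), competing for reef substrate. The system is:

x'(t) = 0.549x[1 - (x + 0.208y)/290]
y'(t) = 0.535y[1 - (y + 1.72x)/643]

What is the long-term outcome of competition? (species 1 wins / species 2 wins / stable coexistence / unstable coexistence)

Compare the nullcline intercepts: K1/α12 = 290/0.208 = 1390 > K2 = 643; K2/α21 = 643/1.72 = 374 > K1 = 290.
Since both inequalities hold, each species can invade when rare, so the interior equilibrium is stable.

stable coexistence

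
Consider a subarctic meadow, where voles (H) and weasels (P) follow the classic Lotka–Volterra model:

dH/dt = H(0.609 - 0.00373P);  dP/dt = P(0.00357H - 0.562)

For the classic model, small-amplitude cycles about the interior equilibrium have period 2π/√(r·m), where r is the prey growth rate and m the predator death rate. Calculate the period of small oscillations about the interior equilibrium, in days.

Here r = 0.609 and m = 0.562, so r·m = 0.342.
ω = √0.342 = 0.585 per day, hence T = 2π/ω ≈ 10.7 days.

T ≈ 10.7 days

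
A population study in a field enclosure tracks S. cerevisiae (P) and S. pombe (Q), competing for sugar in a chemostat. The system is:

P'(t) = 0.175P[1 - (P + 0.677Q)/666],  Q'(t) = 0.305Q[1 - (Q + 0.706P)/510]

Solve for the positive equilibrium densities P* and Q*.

Setting both brackets to zero gives the nullclines P + 0.677Q = 666 and 0.706P + Q = 510.
Substituting Q = 510 - 0.706P into the first: P(1 - 0.677·0.706) = 666 - 0.677·510.
So P* = 321/0.522 = 614, and then Q* = 510 - 0.706·614 = 76.2.

P* ≈ 614, Q* ≈ 76.2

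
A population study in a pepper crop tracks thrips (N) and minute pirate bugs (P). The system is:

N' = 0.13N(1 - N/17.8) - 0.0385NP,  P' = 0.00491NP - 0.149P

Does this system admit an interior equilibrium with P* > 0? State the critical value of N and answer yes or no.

Threshold N = 30.3; K < 30.3, so no, the predator goes extinct.

The predator equation gives dP/dt > 0 only when N > 0.149/0.00491 = 30.3.
Without the predator, N → K = 17.8. Since 17.8 < 30.3, the predator cannot invade.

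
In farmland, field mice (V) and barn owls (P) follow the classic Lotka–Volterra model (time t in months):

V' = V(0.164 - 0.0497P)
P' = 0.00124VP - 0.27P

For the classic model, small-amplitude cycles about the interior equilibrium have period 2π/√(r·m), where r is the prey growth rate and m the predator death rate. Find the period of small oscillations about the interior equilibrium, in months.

Here r = 0.164 and m = 0.27, so r·m = 0.0443.
ω = √0.0443 = 0.21 per month, hence T = 2π/ω ≈ 29.9 months.

T ≈ 29.9 months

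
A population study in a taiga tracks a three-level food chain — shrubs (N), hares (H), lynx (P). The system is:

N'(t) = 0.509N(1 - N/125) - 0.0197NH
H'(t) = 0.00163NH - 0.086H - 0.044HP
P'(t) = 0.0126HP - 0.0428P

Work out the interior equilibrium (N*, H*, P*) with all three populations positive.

From dP/dt = 0: 0.0126H* = 0.0428, so H* = 3.4.
From dN/dt = 0: 0.509(1 - N*/125) = 0.0197·3.4, giving N* = 125·(1 - 0.131) = 109.
From dH/dt = 0: 0.00163·109 - 0.086 = 0.044P*, so P* = 0.091/0.044 = 2.07.

N* ≈ 109, H* ≈ 3.4, P* ≈ 2.07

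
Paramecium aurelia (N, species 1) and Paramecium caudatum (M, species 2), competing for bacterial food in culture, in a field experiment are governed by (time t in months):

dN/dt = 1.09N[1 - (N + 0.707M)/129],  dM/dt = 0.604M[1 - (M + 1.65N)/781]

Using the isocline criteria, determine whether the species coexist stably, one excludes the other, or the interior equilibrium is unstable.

species 2 excludes species 1

Compare the nullcline intercepts: K1/α12 = 129/0.707 = 182 < K2 = 781; K2/α21 = 781/1.65 = 473 > K1 = 129.
Since the inequalities point opposite ways, species 2 can invade but species 1 cannot.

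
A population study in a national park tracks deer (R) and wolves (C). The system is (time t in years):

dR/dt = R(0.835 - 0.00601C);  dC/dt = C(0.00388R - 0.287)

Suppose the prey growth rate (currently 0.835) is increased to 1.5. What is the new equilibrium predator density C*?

At the interior fixed point, setting dR/dt = 0 with R > 0 fixes C* = (prey growth rate)/(RC coefficient) — independent of the other coefficients.
With the change, C* = 1.5/0.00601 = 250; it rises from 139.

C* ≈ 250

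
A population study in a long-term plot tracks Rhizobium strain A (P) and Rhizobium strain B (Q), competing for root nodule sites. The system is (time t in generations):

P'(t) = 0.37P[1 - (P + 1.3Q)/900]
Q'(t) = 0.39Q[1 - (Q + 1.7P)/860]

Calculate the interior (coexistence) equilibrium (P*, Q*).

Setting both brackets to zero gives the nullclines P + 1.3Q = 900 and 1.7P + Q = 860.
Substituting Q = 860 - 1.7P into the first: P(1 - 1.3·1.7) = 900 - 1.3·860.
So P* = -218/-1.21 = 180, and then Q* = 860 - 1.7·180 = 554.

P* ≈ 180, Q* ≈ 554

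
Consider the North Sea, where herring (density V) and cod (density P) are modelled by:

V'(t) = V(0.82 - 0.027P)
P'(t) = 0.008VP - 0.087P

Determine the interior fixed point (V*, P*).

Set dP/dt = 0 with P > 0: 0.008V - 0.087 = 0, so V* = 0.087/0.008 = 10.9.
Set dV/dt = 0 with V > 0: 0.82 - 0.027P = 0, so P* = 0.82/0.027 = 30.4.

V* ≈ 10.9, P* ≈ 30.4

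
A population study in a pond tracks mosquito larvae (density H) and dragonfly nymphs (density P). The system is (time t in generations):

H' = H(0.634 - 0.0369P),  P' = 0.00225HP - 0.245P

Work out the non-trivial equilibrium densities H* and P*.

H* ≈ 109, P* ≈ 17.2

Set dP/dt = 0 with P > 0: 0.00225H - 0.245 = 0, so H* = 0.245/0.00225 = 109.
Set dH/dt = 0 with H > 0: 0.634 - 0.0369P = 0, so P* = 0.634/0.0369 = 17.2.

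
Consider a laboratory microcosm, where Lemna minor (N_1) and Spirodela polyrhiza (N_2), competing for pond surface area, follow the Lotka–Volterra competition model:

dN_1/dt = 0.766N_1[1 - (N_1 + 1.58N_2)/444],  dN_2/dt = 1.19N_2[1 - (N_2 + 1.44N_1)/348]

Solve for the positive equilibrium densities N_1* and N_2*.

N_1* ≈ 83, N_2* ≈ 228

Setting both brackets to zero gives the nullclines N_1 + 1.58N_2 = 444 and 1.44N_1 + N_2 = 348.
Substituting N_2 = 348 - 1.44N_1 into the first: N_1(1 - 1.58·1.44) = 444 - 1.58·348.
So N_1* = -106/-1.28 = 83, and then N_2* = 348 - 1.44·83 = 228.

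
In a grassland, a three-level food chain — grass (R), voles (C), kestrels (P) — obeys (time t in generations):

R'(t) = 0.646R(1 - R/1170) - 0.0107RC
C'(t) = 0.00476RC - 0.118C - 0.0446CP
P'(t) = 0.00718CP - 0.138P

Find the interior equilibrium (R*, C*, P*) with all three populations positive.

R* ≈ 798, C* ≈ 19.2, P* ≈ 82.5

From dP/dt = 0: 0.00718C* = 0.138, so C* = 19.2.
From dR/dt = 0: 0.646(1 - R*/1170) = 0.0107·19.2, giving R* = 1170·(1 - 0.318) = 798.
From dC/dt = 0: 0.00476·798 - 0.118 = 0.0446P*, so P* = 3.68/0.0446 = 82.5.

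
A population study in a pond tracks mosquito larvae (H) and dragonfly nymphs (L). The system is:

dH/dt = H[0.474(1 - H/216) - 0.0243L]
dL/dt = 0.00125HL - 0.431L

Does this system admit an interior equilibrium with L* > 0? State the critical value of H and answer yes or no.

Threshold H = 345; K < 345, so no, the predator goes extinct.

The predator equation gives dL/dt > 0 only when H > 0.431/0.00125 = 345.
Without the predator, H → K = 216. Since 216 < 345, the predator cannot invade.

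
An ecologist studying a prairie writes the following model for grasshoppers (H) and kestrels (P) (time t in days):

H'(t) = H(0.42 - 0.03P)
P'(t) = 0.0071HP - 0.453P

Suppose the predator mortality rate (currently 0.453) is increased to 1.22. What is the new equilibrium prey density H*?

At the interior fixed point, setting dP/dt = 0 with P > 0 fixes H* = (predator death rate)/(HP coefficient) — independent of the other coefficients.
With the change, H* = 1.22/0.0071 = 172; it rises from 63.8.

H* ≈ 172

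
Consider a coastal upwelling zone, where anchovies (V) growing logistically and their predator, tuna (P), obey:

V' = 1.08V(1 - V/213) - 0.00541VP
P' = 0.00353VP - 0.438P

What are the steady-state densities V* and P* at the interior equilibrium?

V* ≈ 124, P* ≈ 83.3

From dP/dt = 0 with P > 0: 0.00353V* = 0.438, so V* = 124.
Substitute into dV/dt = 0: 1.08(1 - 124/213) = 0.00541P*.
The bracket is 0.417, giving P* = 0.451/0.00541 = 83.3.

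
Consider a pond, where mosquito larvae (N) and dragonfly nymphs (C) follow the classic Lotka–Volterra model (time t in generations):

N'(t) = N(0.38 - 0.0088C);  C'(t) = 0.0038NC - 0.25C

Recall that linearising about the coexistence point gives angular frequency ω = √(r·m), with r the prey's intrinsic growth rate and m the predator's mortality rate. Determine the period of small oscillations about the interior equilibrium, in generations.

Here r = 0.38 and m = 0.25, so r·m = 0.095.
ω = √0.095 = 0.308 per generation, hence T = 2π/ω ≈ 20.4 generations.

T ≈ 20.4 generations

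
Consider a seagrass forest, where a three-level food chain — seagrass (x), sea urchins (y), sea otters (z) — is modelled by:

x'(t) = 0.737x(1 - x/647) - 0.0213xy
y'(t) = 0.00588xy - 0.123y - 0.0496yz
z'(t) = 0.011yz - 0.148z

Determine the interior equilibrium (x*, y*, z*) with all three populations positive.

x* ≈ 395, y* ≈ 13.5, z* ≈ 44.4

From dz/dt = 0: 0.011y* = 0.148, so y* = 13.5.
From dx/dt = 0: 0.737(1 - x*/647) = 0.0213·13.5, giving x* = 647·(1 - 0.389) = 395.
From dy/dt = 0: 0.00588·395 - 0.123 = 0.0496z*, so z* = 2.2/0.0496 = 44.4.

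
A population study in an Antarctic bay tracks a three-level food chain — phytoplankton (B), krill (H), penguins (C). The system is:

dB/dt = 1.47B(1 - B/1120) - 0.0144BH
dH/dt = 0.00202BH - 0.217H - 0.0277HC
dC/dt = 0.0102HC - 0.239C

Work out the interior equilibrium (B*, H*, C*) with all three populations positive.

B* ≈ 863, H* ≈ 23.4, C* ≈ 55.1

From dC/dt = 0: 0.0102H* = 0.239, so H* = 23.4.
From dB/dt = 0: 1.47(1 - B*/1120) = 0.0144·23.4, giving B* = 1120·(1 - 0.23) = 863.
From dH/dt = 0: 0.00202·863 - 0.217 = 0.0277C*, so C* = 1.53/0.0277 = 55.1.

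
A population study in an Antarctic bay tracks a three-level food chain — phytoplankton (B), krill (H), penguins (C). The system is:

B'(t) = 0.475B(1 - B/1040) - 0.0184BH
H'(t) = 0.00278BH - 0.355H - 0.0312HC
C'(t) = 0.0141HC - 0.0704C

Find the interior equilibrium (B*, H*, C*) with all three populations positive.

From dC/dt = 0: 0.0141H* = 0.0704, so H* = 4.99.
From dB/dt = 0: 0.475(1 - B*/1040) = 0.0184·4.99, giving B* = 1040·(1 - 0.193) = 839.
From dH/dt = 0: 0.00278·839 - 0.355 = 0.0312C*, so C* = 1.98/0.0312 = 63.4.

B* ≈ 839, H* ≈ 4.99, C* ≈ 63.4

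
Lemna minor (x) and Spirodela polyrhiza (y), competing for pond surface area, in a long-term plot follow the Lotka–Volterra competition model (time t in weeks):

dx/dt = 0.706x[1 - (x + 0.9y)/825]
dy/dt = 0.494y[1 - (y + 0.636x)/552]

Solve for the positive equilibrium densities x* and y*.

x* ≈ 768, y* ≈ 63.8

Setting both brackets to zero gives the nullclines x + 0.9y = 825 and 0.636x + y = 552.
Substituting y = 552 - 0.636x into the first: x(1 - 0.9·0.636) = 825 - 0.9·552.
So x* = 328/0.428 = 768, and then y* = 552 - 0.636·768 = 63.8.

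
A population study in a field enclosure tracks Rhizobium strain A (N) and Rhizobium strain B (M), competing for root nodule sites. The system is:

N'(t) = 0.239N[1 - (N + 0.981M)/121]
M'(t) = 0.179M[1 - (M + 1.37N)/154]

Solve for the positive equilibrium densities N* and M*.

N* ≈ 87.4, M* ≈ 34.2

Setting both brackets to zero gives the nullclines N + 0.981M = 121 and 1.37N + M = 154.
Substituting M = 154 - 1.37N into the first: N(1 - 0.981·1.37) = 121 - 0.981·154.
So N* = -30.1/-0.344 = 87.4, and then M* = 154 - 1.37·87.4 = 34.2.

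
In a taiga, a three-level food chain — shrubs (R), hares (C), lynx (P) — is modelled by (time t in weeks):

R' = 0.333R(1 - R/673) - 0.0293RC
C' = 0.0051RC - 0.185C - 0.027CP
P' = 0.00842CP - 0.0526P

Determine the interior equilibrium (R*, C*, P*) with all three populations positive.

R* ≈ 303, C* ≈ 6.25, P* ≈ 50.4

From dP/dt = 0: 0.00842C* = 0.0526, so C* = 6.25.
From dR/dt = 0: 0.333(1 - R*/673) = 0.0293·6.25, giving R* = 673·(1 - 0.55) = 303.
From dC/dt = 0: 0.0051·303 - 0.185 = 0.027P*, so P* = 1.36/0.027 = 50.4.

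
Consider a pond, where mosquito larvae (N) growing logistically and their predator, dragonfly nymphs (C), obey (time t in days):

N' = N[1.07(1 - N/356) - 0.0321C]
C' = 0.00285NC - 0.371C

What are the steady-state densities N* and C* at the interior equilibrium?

N* ≈ 130, C* ≈ 21.1

From dC/dt = 0 with C > 0: 0.00285N* = 0.371, so N* = 130.
Substitute into dN/dt = 0: 1.07(1 - 130/356) = 0.0321C*.
The bracket is 0.634, giving C* = 0.679/0.0321 = 21.1.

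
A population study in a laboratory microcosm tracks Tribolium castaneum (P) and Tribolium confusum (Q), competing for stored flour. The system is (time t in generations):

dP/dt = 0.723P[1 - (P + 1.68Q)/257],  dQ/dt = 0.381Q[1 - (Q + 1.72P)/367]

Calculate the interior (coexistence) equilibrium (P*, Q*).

P* ≈ 190, Q* ≈ 39.7

Setting both brackets to zero gives the nullclines P + 1.68Q = 257 and 1.72P + Q = 367.
Substituting Q = 367 - 1.72P into the first: P(1 - 1.68·1.72) = 257 - 1.68·367.
So P* = -360/-1.89 = 190, and then Q* = 367 - 1.72·190 = 39.7.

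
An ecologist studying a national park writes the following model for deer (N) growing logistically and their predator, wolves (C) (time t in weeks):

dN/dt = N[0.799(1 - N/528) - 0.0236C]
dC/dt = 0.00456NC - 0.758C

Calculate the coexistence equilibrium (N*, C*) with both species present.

N* ≈ 166, C* ≈ 23.2

From dC/dt = 0 with C > 0: 0.00456N* = 0.758, so N* = 166.
Substitute into dN/dt = 0: 0.799(1 - 166/528) = 0.0236C*.
The bracket is 0.685, giving C* = 0.547/0.0236 = 23.2.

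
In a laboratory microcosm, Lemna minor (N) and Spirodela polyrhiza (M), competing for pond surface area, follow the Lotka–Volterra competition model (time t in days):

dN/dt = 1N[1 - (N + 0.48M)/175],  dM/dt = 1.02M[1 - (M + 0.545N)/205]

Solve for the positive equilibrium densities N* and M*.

N* ≈ 104, M* ≈ 148

Setting both brackets to zero gives the nullclines N + 0.48M = 175 and 0.545N + M = 205.
Substituting M = 205 - 0.545N into the first: N(1 - 0.48·0.545) = 175 - 0.48·205.
So N* = 76.6/0.738 = 104, and then M* = 205 - 0.545·104 = 148.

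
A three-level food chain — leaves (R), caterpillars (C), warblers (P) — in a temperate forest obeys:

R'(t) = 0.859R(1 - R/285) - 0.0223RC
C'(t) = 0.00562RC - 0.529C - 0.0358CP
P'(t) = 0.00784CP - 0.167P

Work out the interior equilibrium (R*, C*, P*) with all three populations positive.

From dP/dt = 0: 0.00784C* = 0.167, so C* = 21.3.
From dR/dt = 0: 0.859(1 - R*/285) = 0.0223·21.3, giving R* = 285·(1 - 0.553) = 127.
From dC/dt = 0: 0.00562·127 - 0.529 = 0.0358P*, so P* = 0.187/0.0358 = 5.22.

R* ≈ 127, C* ≈ 21.3, P* ≈ 5.22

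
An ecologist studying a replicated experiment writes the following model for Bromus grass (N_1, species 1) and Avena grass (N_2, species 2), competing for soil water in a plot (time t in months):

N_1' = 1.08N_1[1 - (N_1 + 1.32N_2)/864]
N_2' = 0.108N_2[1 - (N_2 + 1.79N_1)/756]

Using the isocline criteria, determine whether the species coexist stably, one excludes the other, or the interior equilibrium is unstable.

unstable coexistence (outcome depends on initial conditions)

Compare the nullcline intercepts: K1/α12 = 864/1.32 = 655 < K2 = 756; K2/α21 = 756/1.79 = 422 < K1 = 864.
Since both are reversed, neither can invade when rare; the interior point is a saddle.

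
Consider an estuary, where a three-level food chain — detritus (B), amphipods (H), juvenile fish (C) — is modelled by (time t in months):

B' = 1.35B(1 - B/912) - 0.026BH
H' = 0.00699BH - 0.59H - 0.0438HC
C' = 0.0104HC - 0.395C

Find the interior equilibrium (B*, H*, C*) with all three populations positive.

From dC/dt = 0: 0.0104H* = 0.395, so H* = 38.
From dB/dt = 0: 1.35(1 - B*/912) = 0.026·38, giving B* = 912·(1 - 0.731) = 245.
From dH/dt = 0: 0.00699·245 - 0.59 = 0.0438C*, so C* = 1.12/0.0438 = 25.6.

B* ≈ 245, H* ≈ 38, C* ≈ 25.6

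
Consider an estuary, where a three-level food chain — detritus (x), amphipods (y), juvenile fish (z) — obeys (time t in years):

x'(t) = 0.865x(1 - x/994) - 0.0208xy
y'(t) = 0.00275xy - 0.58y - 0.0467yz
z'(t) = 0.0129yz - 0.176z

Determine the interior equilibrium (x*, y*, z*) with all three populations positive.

From dz/dt = 0: 0.0129y* = 0.176, so y* = 13.6.
From dx/dt = 0: 0.865(1 - x*/994) = 0.0208·13.6, giving x* = 994·(1 - 0.328) = 668.
From dy/dt = 0: 0.00275·668 - 0.58 = 0.0467z*, so z* = 1.26/0.0467 = 26.9.

x* ≈ 668, y* ≈ 13.6, z* ≈ 26.9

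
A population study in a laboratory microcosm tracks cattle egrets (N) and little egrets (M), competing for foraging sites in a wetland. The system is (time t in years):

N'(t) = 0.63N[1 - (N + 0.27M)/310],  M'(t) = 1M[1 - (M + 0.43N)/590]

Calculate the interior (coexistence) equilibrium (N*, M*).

Setting both brackets to zero gives the nullclines N + 0.27M = 310 and 0.43N + M = 590.
Substituting M = 590 - 0.43N into the first: N(1 - 0.27·0.43) = 310 - 0.27·590.
So N* = 151/0.884 = 170, and then M* = 590 - 0.43·170 = 517.

N* ≈ 170, M* ≈ 517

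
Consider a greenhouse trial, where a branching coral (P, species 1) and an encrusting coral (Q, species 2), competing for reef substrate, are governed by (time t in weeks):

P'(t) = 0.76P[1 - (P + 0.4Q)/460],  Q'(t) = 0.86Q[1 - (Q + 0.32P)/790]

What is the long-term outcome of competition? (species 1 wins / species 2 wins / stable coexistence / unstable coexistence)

stable coexistence

Compare the nullcline intercepts: K1/α12 = 460/0.4 = 1150 > K2 = 790; K2/α21 = 790/0.32 = 2470 > K1 = 460.
Since both inequalities hold, each species can invade when rare, so the interior equilibrium is stable.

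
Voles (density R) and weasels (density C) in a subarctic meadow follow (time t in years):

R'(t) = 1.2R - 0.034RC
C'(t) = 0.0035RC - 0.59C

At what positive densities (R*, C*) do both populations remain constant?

R* ≈ 169, C* ≈ 35.3

Set dC/dt = 0 with C > 0: 0.0035R - 0.59 = 0, so R* = 0.59/0.0035 = 169.
Set dR/dt = 0 with R > 0: 1.2 - 0.034C = 0, so C* = 1.2/0.034 = 35.3.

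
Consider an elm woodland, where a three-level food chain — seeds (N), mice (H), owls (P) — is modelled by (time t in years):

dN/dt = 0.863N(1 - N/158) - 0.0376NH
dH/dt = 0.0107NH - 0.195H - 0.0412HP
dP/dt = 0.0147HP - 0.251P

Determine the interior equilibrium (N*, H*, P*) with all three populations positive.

N* ≈ 40.5, H* ≈ 17.1, P* ≈ 5.77

From dP/dt = 0: 0.0147H* = 0.251, so H* = 17.1.
From dN/dt = 0: 0.863(1 - N*/158) = 0.0376·17.1, giving N* = 158·(1 - 0.744) = 40.5.
From dH/dt = 0: 0.0107·40.5 - 0.195 = 0.0412P*, so P* = 0.238/0.0412 = 5.77.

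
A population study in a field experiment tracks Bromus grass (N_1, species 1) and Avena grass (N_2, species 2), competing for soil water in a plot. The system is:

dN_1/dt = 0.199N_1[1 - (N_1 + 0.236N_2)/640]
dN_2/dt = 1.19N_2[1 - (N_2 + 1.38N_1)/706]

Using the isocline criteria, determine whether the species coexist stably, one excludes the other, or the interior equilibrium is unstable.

Compare the nullcline intercepts: K1/α12 = 640/0.236 = 2710 > K2 = 706; K2/α21 = 706/1.38 = 512 < K1 = 640.
Since the inequalities point opposite ways, species 1 can invade but species 2 cannot.

species 1 excludes species 2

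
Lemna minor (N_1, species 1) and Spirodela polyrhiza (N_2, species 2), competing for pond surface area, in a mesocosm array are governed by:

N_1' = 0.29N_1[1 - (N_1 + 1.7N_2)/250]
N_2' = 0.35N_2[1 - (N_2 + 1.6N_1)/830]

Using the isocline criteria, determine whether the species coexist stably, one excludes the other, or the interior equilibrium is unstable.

Compare the nullcline intercepts: K1/α12 = 250/1.7 = 147 < K2 = 830; K2/α21 = 830/1.6 = 519 > K1 = 250.
Since the inequalities point opposite ways, species 2 can invade but species 1 cannot.

species 2 excludes species 1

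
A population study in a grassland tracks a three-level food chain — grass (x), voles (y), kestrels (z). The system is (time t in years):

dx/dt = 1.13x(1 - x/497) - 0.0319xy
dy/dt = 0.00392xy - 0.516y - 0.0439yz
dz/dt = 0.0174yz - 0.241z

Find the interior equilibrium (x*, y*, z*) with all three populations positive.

From dz/dt = 0: 0.0174y* = 0.241, so y* = 13.9.
From dx/dt = 0: 1.13(1 - x*/497) = 0.0319·13.9, giving x* = 497·(1 - 0.391) = 303.
From dy/dt = 0: 0.00392·303 - 0.516 = 0.0439z*, so z* = 0.67/0.0439 = 15.3.

x* ≈ 303, y* ≈ 13.9, z* ≈ 15.3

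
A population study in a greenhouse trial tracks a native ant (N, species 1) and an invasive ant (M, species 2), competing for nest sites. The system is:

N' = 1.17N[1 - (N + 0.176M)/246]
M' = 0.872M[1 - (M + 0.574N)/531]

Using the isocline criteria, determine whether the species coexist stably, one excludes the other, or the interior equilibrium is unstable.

stable coexistence

Compare the nullcline intercepts: K1/α12 = 246/0.176 = 1400 > K2 = 531; K2/α21 = 531/0.574 = 925 > K1 = 246.
Since both inequalities hold, each species can invade when rare, so the interior equilibrium is stable.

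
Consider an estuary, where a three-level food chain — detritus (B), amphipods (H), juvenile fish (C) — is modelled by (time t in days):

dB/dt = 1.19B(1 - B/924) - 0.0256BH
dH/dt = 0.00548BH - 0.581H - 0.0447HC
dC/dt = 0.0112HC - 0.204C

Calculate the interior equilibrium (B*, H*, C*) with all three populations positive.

From dC/dt = 0: 0.0112H* = 0.204, so H* = 18.2.
From dB/dt = 0: 1.19(1 - B*/924) = 0.0256·18.2, giving B* = 924·(1 - 0.392) = 562.
From dH/dt = 0: 0.00548·562 - 0.581 = 0.0447C*, so C* = 2.5/0.0447 = 55.9.

B* ≈ 562, H* ≈ 18.2, C* ≈ 55.9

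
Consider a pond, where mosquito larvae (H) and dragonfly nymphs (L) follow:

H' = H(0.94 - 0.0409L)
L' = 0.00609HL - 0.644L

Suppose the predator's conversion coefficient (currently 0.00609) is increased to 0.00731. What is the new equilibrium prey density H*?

At the interior fixed point, setting dL/dt = 0 with L > 0 fixes H* = (predator death rate)/(HL coefficient) — independent of the other coefficients.
With the change, H* = 0.644/0.00731 = 88.1; it falls from 106.

H* ≈ 88.1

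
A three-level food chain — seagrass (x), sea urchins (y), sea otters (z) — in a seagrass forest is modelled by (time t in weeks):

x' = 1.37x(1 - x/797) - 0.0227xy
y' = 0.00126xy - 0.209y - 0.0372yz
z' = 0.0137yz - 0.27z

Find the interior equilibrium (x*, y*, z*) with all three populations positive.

x* ≈ 537, y* ≈ 19.7, z* ≈ 12.6

From dz/dt = 0: 0.0137y* = 0.27, so y* = 19.7.
From dx/dt = 0: 1.37(1 - x*/797) = 0.0227·19.7, giving x* = 797·(1 - 0.327) = 537.
From dy/dt = 0: 0.00126·537 - 0.209 = 0.0372z*, so z* = 0.467/0.0372 = 12.6.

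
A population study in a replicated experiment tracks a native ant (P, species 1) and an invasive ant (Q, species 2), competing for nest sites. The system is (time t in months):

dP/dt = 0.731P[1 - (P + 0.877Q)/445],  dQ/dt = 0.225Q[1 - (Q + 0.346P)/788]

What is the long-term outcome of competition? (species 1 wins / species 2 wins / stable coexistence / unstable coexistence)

Compare the nullcline intercepts: K1/α12 = 445/0.877 = 507 < K2 = 788; K2/α21 = 788/0.346 = 2280 > K1 = 445.
Since the inequalities point opposite ways, species 2 can invade but species 1 cannot.

species 2 excludes species 1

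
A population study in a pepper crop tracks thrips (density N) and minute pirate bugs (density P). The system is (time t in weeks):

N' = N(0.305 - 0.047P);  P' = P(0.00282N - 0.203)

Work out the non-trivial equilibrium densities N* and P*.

N* ≈ 72, P* ≈ 6.49

Set dP/dt = 0 with P > 0: 0.00282N - 0.203 = 0, so N* = 0.203/0.00282 = 72.
Set dN/dt = 0 with N > 0: 0.305 - 0.047P = 0, so P* = 0.305/0.047 = 6.49.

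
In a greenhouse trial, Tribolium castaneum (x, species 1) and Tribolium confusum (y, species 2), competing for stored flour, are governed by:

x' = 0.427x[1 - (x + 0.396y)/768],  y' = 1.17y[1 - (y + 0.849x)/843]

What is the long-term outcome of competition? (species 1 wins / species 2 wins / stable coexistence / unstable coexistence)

Compare the nullcline intercepts: K1/α12 = 768/0.396 = 1940 > K2 = 843; K2/α21 = 843/0.849 = 993 > K1 = 768.
Since both inequalities hold, each species can invade when rare, so the interior equilibrium is stable.

stable coexistence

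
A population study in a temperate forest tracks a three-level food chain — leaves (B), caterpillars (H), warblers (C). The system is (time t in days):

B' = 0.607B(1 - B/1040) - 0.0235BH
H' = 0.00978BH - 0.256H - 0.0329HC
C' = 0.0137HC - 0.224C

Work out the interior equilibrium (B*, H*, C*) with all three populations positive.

B* ≈ 382, H* ≈ 16.4, C* ≈ 106

From dC/dt = 0: 0.0137H* = 0.224, so H* = 16.4.
From dB/dt = 0: 0.607(1 - B*/1040) = 0.0235·16.4, giving B* = 1040·(1 - 0.633) = 382.
From dH/dt = 0: 0.00978·382 - 0.256 = 0.0329C*, so C* = 3.48/0.0329 = 106.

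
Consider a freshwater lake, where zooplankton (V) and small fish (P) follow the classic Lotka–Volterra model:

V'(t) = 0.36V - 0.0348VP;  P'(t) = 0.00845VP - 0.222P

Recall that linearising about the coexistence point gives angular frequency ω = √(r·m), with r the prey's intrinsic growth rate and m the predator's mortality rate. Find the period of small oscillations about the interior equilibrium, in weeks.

Here r = 0.36 and m = 0.222, so r·m = 0.0799.
ω = √0.0799 = 0.283 per week, hence T = 2π/ω ≈ 22.2 weeks.

T ≈ 22.2 weeks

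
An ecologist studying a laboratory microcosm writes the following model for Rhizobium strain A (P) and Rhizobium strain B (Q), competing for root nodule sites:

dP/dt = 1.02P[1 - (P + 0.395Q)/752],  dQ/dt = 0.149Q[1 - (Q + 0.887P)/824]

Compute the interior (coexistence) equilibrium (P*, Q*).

P* ≈ 657, Q* ≈ 242

Setting both brackets to zero gives the nullclines P + 0.395Q = 752 and 0.887P + Q = 824.
Substituting Q = 824 - 0.887P into the first: P(1 - 0.395·0.887) = 752 - 0.395·824.
So P* = 427/0.65 = 657, and then Q* = 824 - 0.887·657 = 242.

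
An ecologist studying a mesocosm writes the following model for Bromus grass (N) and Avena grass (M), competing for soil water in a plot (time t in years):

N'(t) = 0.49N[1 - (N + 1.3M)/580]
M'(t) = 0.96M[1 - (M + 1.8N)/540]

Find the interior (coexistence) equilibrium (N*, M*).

N* ≈ 91, M* ≈ 376

Setting both brackets to zero gives the nullclines N + 1.3M = 580 and 1.8N + M = 540.
Substituting M = 540 - 1.8N into the first: N(1 - 1.3·1.8) = 580 - 1.3·540.
So N* = -122/-1.34 = 91, and then M* = 540 - 1.8·91 = 376.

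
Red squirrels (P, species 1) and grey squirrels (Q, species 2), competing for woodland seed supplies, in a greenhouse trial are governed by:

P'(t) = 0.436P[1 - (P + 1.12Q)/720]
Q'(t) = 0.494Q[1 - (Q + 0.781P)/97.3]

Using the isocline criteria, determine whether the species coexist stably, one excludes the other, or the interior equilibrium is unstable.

species 1 excludes species 2

Compare the nullcline intercepts: K1/α12 = 720/1.12 = 643 > K2 = 97.3; K2/α21 = 97.3/0.781 = 125 < K1 = 720.
Since the inequalities point opposite ways, species 1 can invade but species 2 cannot.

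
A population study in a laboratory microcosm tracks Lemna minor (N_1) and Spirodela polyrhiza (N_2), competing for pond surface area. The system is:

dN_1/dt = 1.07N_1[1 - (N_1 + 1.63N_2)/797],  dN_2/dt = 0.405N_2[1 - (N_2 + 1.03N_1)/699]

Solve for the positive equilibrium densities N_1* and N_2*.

N_1* ≈ 504, N_2* ≈ 180

Setting both brackets to zero gives the nullclines N_1 + 1.63N_2 = 797 and 1.03N_1 + N_2 = 699.
Substituting N_2 = 699 - 1.03N_1 into the first: N_1(1 - 1.63·1.03) = 797 - 1.63·699.
So N_1* = -342/-0.679 = 504, and then N_2* = 699 - 1.03·504 = 180.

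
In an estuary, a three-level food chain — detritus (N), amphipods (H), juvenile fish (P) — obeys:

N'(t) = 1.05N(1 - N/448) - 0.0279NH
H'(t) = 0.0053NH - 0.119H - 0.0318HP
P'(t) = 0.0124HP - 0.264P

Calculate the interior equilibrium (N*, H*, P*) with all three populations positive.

From dP/dt = 0: 0.0124H* = 0.264, so H* = 21.3.
From dN/dt = 0: 1.05(1 - N*/448) = 0.0279·21.3, giving N* = 448·(1 - 0.566) = 195.
From dH/dt = 0: 0.0053·195 - 0.119 = 0.0318P*, so P* = 0.912/0.0318 = 28.7.

N* ≈ 195, H* ≈ 21.3, P* ≈ 28.7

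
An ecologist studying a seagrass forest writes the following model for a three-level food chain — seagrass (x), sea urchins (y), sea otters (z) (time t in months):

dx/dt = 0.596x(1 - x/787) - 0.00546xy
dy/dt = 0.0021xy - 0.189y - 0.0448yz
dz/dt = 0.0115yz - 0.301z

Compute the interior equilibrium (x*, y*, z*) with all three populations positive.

x* ≈ 598, y* ≈ 26.2, z* ≈ 23.8

From dz/dt = 0: 0.0115y* = 0.301, so y* = 26.2.
From dx/dt = 0: 0.596(1 - x*/787) = 0.00546·26.2, giving x* = 787·(1 - 0.24) = 598.
From dy/dt = 0: 0.0021·598 - 0.189 = 0.0448z*, so z* = 1.07/0.0448 = 23.8.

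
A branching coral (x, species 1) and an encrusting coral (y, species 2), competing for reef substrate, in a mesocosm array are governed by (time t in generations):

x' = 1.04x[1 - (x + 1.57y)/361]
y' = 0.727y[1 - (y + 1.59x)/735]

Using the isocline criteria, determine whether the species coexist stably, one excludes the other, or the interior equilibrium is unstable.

species 2 excludes species 1

Compare the nullcline intercepts: K1/α12 = 361/1.57 = 230 < K2 = 735; K2/α21 = 735/1.59 = 462 > K1 = 361.
Since the inequalities point opposite ways, species 2 can invade but species 1 cannot.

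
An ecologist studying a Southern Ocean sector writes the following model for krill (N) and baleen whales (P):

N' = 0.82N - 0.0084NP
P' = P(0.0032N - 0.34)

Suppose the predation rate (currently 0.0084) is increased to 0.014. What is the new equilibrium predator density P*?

P* ≈ 58.6

At the interior fixed point, setting dN/dt = 0 with N > 0 fixes P* = (prey growth rate)/(NP coefficient) — independent of the other coefficients.
With the change, P* = 0.82/0.014 = 58.6; it falls from 97.6.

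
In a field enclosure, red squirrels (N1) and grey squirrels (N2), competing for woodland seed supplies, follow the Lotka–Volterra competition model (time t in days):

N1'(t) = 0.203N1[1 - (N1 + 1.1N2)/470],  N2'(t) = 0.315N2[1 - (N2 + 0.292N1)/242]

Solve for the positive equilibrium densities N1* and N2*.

N1* ≈ 300, N2* ≈ 154

Setting both brackets to zero gives the nullclines N1 + 1.1N2 = 470 and 0.292N1 + N2 = 242.
Substituting N2 = 242 - 0.292N1 into the first: N1(1 - 1.1·0.292) = 470 - 1.1·242.
So N1* = 204/0.679 = 300, and then N2* = 242 - 0.292·300 = 154.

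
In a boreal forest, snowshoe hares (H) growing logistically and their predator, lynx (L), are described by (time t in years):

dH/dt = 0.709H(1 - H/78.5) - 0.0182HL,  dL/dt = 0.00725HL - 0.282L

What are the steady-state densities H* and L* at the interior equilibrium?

H* ≈ 38.9, L* ≈ 19.7

From dL/dt = 0 with L > 0: 0.00725H* = 0.282, so H* = 38.9.
Substitute into dH/dt = 0: 0.709(1 - 38.9/78.5) = 0.0182L*.
The bracket is 0.505, giving L* = 0.358/0.0182 = 19.7.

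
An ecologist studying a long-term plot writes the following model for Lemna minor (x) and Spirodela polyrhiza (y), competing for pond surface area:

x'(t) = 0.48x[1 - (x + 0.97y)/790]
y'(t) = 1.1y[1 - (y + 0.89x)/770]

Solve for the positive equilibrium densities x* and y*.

x* ≈ 315, y* ≈ 489

Setting both brackets to zero gives the nullclines x + 0.97y = 790 and 0.89x + y = 770.
Substituting y = 770 - 0.89x into the first: x(1 - 0.97·0.89) = 790 - 0.97·770.
So x* = 43.1/0.137 = 315, and then y* = 770 - 0.89·315 = 489.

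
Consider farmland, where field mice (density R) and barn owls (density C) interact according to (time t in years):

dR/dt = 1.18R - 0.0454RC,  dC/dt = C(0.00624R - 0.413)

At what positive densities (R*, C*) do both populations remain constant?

Set dC/dt = 0 with C > 0: 0.00624R - 0.413 = 0, so R* = 0.413/0.00624 = 66.2.
Set dR/dt = 0 with R > 0: 1.18 - 0.0454C = 0, so C* = 1.18/0.0454 = 26.

R* ≈ 66.2, C* ≈ 26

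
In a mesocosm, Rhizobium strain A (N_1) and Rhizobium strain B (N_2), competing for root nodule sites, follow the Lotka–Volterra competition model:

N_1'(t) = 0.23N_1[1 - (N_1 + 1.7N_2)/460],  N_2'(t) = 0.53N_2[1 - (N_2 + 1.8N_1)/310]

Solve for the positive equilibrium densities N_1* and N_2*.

Setting both brackets to zero gives the nullclines N_1 + 1.7N_2 = 460 and 1.8N_1 + N_2 = 310.
Substituting N_2 = 310 - 1.8N_1 into the first: N_1(1 - 1.7·1.8) = 460 - 1.7·310.
So N_1* = -67/-2.06 = 32.5, and then N_2* = 310 - 1.8·32.5 = 251.

N_1* ≈ 32.5, N_2* ≈ 251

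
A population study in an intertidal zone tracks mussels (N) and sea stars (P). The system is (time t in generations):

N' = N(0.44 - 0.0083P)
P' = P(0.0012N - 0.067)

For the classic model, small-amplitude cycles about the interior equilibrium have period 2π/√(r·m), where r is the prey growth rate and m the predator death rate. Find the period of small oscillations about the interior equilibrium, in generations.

Here r = 0.44 and m = 0.067, so r·m = 0.0295.
ω = √0.0295 = 0.172 per generation, hence T = 2π/ω ≈ 36.6 generations.

T ≈ 36.6 generations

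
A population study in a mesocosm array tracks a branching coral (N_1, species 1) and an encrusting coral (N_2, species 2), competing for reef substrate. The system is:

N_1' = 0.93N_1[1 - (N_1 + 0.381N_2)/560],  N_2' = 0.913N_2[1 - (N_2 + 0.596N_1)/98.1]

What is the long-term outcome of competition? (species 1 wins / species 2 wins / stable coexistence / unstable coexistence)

Compare the nullcline intercepts: K1/α12 = 560/0.381 = 1470 > K2 = 98.1; K2/α21 = 98.1/0.596 = 165 < K1 = 560.
Since the inequalities point opposite ways, species 1 can invade but species 2 cannot.

species 1 excludes species 2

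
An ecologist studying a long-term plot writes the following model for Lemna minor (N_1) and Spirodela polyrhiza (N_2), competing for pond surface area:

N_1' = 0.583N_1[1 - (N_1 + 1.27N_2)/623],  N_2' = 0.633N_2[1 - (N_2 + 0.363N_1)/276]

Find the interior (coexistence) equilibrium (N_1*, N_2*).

Setting both brackets to zero gives the nullclines N_1 + 1.27N_2 = 623 and 0.363N_1 + N_2 = 276.
Substituting N_2 = 276 - 0.363N_1 into the first: N_1(1 - 1.27·0.363) = 623 - 1.27·276.
So N_1* = 272/0.539 = 506, and then N_2* = 276 - 0.363·506 = 92.5.

N_1* ≈ 506, N_2* ≈ 92.5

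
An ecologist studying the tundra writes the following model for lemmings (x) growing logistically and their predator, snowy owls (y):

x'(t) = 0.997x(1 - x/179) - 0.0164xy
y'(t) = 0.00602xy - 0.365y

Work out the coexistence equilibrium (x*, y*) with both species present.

x* ≈ 60.6, y* ≈ 40.2

From dy/dt = 0 with y > 0: 0.00602x* = 0.365, so x* = 60.6.
Substitute into dx/dt = 0: 0.997(1 - 60.6/179) = 0.0164y*.
The bracket is 0.661, giving y* = 0.659/0.0164 = 40.2.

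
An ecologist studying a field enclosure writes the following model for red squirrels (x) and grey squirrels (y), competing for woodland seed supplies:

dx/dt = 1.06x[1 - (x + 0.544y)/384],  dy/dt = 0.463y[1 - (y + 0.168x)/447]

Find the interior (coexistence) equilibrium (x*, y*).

Setting both brackets to zero gives the nullclines x + 0.544y = 384 and 0.168x + y = 447.
Substituting y = 447 - 0.168x into the first: x(1 - 0.544·0.168) = 384 - 0.544·447.
So x* = 141/0.909 = 155, and then y* = 447 - 0.168·155 = 421.

x* ≈ 155, y* ≈ 421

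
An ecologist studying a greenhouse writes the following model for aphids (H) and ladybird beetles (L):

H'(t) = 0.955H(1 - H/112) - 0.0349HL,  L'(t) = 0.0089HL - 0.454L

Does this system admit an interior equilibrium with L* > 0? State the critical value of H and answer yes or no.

Threshold H = 51; K > 51, so yes, the predator persists.

The predator equation gives dL/dt > 0 only when H > 0.454/0.0089 = 51.
Without the predator, H → K = 112. Since 112 > 51, the predator can invade and persist.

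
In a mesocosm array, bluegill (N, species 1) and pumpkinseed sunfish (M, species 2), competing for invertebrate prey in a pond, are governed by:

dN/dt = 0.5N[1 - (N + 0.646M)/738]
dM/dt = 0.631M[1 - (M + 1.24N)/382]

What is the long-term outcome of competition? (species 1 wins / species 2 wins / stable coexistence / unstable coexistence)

species 1 excludes species 2

Compare the nullcline intercepts: K1/α12 = 738/0.646 = 1140 > K2 = 382; K2/α21 = 382/1.24 = 308 < K1 = 738.
Since the inequalities point opposite ways, species 1 can invade but species 2 cannot.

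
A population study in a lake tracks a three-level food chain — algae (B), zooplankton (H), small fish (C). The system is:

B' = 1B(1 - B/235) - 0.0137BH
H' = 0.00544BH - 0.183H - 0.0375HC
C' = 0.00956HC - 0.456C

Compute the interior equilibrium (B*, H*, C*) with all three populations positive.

B* ≈ 81.4, H* ≈ 47.7, C* ≈ 6.93

From dC/dt = 0: 0.00956H* = 0.456, so H* = 47.7.
From dB/dt = 0: 1(1 - B*/235) = 0.0137·47.7, giving B* = 235·(1 - 0.653) = 81.4.
From dH/dt = 0: 0.00544·81.4 - 0.183 = 0.0375C*, so C* = 0.26/0.0375 = 6.93.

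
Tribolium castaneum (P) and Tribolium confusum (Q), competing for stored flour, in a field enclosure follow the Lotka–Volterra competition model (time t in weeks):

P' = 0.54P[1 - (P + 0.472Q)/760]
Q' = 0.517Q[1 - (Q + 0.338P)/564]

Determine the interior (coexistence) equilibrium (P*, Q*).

Setting both brackets to zero gives the nullclines P + 0.472Q = 760 and 0.338P + Q = 564.
Substituting Q = 564 - 0.338P into the first: P(1 - 0.472·0.338) = 760 - 0.472·564.
So P* = 494/0.84 = 588, and then Q* = 564 - 0.338·588 = 365.

P* ≈ 588, Q* ≈ 365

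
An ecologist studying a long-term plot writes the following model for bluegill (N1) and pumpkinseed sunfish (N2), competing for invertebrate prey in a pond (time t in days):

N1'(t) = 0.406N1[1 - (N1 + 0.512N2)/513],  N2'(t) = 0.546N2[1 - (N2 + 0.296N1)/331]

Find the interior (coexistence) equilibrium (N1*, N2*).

Setting both brackets to zero gives the nullclines N1 + 0.512N2 = 513 and 0.296N1 + N2 = 331.
Substituting N2 = 331 - 0.296N1 into the first: N1(1 - 0.512·0.296) = 513 - 0.512·331.
So N1* = 344/0.848 = 405, and then N2* = 331 - 0.296·405 = 211.

N1* ≈ 405, N2* ≈ 211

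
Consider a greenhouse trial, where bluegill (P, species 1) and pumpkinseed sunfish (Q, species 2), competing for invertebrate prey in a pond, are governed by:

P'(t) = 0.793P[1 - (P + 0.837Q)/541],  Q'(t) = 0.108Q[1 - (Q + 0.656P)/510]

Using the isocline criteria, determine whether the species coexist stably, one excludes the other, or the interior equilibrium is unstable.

Compare the nullcline intercepts: K1/α12 = 541/0.837 = 646 > K2 = 510; K2/α21 = 510/0.656 = 777 > K1 = 541.
Since both inequalities hold, each species can invade when rare, so the interior equilibrium is stable.

stable coexistence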